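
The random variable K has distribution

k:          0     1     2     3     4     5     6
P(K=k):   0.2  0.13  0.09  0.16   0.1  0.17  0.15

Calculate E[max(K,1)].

3.14

E[max(K,1)] = Σ max(k,1)·P(K=k)
 = 1·0.2 + 1·0.13 + 2·0.09 + 3·0.16 + 4·0.1 + 5·0.17 + 6·0.15
 = 0.2 + 0.13 + 0.18 + 0.48 + 0.4 + 0.85 + 0.9
 = 3.14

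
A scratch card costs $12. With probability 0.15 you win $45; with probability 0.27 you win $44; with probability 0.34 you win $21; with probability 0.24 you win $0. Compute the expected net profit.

13.77

E[payout] = 45·0.15 + 44·0.27 + 21·0.34 + 0·0.24
 = 6.75 + 11.88 + 7.14 + 0
 = 25.77
Net = 25.77 - 12 = 13.77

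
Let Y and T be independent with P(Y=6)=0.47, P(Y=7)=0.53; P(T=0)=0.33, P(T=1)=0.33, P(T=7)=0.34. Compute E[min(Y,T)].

E[min(Y,T)] = Σ_y Σ_t min(y,t) · P(Y=y)P(T=t)
 = 0·0.1551 + 1·0.1551 + 6·0.1598 + 0·0.1749 + 1·0.1749 + 7·0.1802
 = 0 + 0.1551 + 0.9588 + 0 + 0.1749 + 1.2614
 = 2.5502

2.5502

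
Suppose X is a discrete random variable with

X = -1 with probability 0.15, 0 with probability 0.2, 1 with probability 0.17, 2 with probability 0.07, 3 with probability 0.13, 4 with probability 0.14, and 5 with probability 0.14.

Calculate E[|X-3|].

E[|X-3|] = Σ |x-3|·P(X=x)
 = 4·0.15 + 3·0.2 + 2·0.17 + 1·0.07 + 0·0.13 + 1·0.14 + 2·0.14
 = 0.6 + 0.6 + 0.34 + 0.07 + 0 + 0.14 + 0.28
 = 2.03

2.03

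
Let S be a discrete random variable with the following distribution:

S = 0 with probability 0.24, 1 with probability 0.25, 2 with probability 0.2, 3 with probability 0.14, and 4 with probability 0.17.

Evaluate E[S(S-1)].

E[S(S-1)] = Σ s(s-1)·P(S=s)
 = 0·0.24 + 0·0.25 + 2·0.2 + 6·0.14 + 12·0.17
 = 0 + 0 + 0.4 + 0.84 + 2.04
 = 3.28

3.28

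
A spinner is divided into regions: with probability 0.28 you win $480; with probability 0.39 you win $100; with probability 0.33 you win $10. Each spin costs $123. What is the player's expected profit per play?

53.7

E[payout] = 480·0.28 + 100·0.39 + 10·0.33
 = 134.4 + 39 + 3.3
 = 176.7
Net = 176.7 - 123 = 53.7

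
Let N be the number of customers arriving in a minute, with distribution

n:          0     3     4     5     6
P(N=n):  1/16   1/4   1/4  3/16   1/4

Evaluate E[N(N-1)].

15.75

E[N(N-1)] = Σ n(n-1)·P(N=n)
 = 0·1/16 + 6·1/4 + 12·1/4 + 20·3/16 + 30·1/4
 = 0 + 3/2 + 3 + 15/4 + 15/2
 = 63/4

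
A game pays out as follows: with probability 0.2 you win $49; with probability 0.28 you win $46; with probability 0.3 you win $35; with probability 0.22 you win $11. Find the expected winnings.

35.6

E[payout] = 49·0.2 + 46·0.28 + 35·0.3 + 11·0.22
 = 9.8 + 12.88 + 10.5 + 2.42
 = 35.6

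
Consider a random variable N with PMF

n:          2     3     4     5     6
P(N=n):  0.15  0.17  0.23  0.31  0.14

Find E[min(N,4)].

3.53

E[min(N,4)] = Σ min(n,4)·P(N=n)
 = 2·0.15 + 3·0.17 + 4·0.23 + 4·0.31 + 4·0.14
 = 0.3 + 0.51 + 0.92 + 1.24 + 0.56
 = 3.53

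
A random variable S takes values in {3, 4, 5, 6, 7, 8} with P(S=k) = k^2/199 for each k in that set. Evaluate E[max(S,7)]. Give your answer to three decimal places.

7.322

E[max(S,7)] = Σ max(s,7)·P(S=s)
 = 7·9/199 + 7·16/199 + 7·25/199 + 7·36/199 + 7·49/199 + 8·64/199
 = 63/199 + 112/199 + 175/199 + 252/199 + 343/199 + 512/199
 = 1457/199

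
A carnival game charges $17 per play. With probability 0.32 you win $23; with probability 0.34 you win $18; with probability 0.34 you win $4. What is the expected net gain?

-2.16

E[payout] = 23·0.32 + 18·0.34 + 4·0.34
 = 7.36 + 6.12 + 1.36
 = 14.84
Net = 14.84 - 17 = -2.16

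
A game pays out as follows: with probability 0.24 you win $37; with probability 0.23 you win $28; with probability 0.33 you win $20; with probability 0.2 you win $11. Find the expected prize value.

24.12

E[payout] = 37·0.24 + 28·0.23 + 20·0.33 + 11·0.2
 = 8.88 + 6.44 + 6.6 + 2.2
 = 24.12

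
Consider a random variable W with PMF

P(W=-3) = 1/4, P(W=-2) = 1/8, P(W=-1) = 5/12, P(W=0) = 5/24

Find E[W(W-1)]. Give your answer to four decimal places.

E[W(W-1)] = Σ w(w-1)·P(W=w)
 = 12·1/4 + 6·1/8 + 2·5/12 + 0·5/24
 = 3 + 3/4 + 5/6 + 0
 = 55/12

4.5833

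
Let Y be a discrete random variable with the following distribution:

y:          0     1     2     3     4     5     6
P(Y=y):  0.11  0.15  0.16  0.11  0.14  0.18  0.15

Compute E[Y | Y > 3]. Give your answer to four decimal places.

5.0213

P(Y > 3) = 0.14 + 0.18 + 0.15 = 0.47.
E[Y | Y > 3] = [4·0.14 + 5·0.18 + 6·0.15] / 0.47
 = 2.36 / 0.47
 = 236/47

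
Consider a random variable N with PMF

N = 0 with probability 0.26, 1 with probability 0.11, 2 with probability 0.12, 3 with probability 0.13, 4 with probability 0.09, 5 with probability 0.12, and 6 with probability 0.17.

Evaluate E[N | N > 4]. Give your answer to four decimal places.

P(N > 4) = 0.12 + 0.17 = 0.29.
E[N | N > 4] = [5·0.12 + 6·0.17] / 0.29
 = 1.62 / 0.29
 = 162/29

5.5862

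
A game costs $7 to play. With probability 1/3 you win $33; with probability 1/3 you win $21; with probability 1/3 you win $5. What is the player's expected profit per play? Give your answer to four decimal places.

12.6667

E[payout] = 33·1/3 + 21·1/3 + 5·1/3
 = 11 + 7 + 5/3
 = 59/3
Net = 59/3 - 7 = 38/3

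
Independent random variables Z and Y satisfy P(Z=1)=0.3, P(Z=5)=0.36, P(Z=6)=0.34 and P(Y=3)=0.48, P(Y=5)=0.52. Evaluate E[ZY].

E[ZY] = Σ_z Σ_y zy · P(Z=z)P(Y=y)
 = 3·0.144 + 5·0.156 + 15·0.1728 + 25·0.1872 + 18·0.1632 + 30·0.1768
 = 0.432 + 0.78 + 2.592 + 4.68 + 2.9376 + 5.304
 = 16.7256

16.7256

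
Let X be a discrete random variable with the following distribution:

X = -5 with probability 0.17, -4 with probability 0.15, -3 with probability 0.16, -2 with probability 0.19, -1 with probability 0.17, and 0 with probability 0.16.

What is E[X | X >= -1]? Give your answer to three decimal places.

-0.515

P(X >= -1) = 0.17 + 0.16 = 0.33.
E[X | X >= -1] = [(-1)·0.17 + 0·0.16] / 0.33
 = -0.17 / 0.33
 = -17/33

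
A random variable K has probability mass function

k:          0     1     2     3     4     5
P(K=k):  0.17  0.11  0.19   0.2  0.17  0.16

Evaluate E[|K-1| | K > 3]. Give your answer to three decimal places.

3.485

P(K > 3) = 0.17 + 0.16 = 0.33.
E[|K-1| | K > 3] = [3·0.17 + 4·0.16] / 0.33
 = 1.15 / 0.33
 = 115/33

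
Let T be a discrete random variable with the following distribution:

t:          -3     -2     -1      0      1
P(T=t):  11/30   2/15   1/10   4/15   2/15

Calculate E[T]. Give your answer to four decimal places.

-1.3333

E[T] = Σ t·P(T=t)
 = (-3)·11/30 + (-2)·2/15 + (-1)·1/10 + 0·4/15 + 1·2/15
 = (-11/10) + (-4/15) + (-1/10) + 0 + 2/15
 = -4/3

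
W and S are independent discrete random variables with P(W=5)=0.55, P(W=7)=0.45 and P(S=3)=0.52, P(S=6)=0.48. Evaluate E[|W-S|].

E[|W-S|] = Σ_w Σ_s |w-s| · P(W=w)P(S=s)
 = 2·0.286 + 1·0.264 + 4·0.234 + 1·0.216
 = 0.572 + 0.264 + 0.936 + 0.216
 = 1.988

1.988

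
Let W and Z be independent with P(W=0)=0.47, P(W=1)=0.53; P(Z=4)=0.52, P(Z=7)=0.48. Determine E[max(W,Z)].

E[max(W,Z)] = Σ_w Σ_z max(w,z) · P(W=w)P(Z=z)
 = 4·0.2444 + 7·0.2256 + 4·0.2756 + 7·0.2544
 = 0.9776 + 1.5792 + 1.1024 + 1.7808
 = 5.44

5.44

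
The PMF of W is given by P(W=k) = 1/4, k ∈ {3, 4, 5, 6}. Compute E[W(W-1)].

17

E[W(W-1)] = Σ w(w-1)·P(W=w)
 = 6·1/4 + 12·1/4 + 20·1/4 + 30·1/4
 = 3/2 + 3 + 5 + 15/2
 = 17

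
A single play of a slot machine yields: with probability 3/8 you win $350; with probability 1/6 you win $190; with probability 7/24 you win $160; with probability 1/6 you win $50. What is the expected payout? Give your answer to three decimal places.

E[payout] = 350·3/8 + 190·1/6 + 160·7/24 + 50·1/6
 = 525/4 + 95/3 + 140/3 + 25/3
 = 2615/12

217.917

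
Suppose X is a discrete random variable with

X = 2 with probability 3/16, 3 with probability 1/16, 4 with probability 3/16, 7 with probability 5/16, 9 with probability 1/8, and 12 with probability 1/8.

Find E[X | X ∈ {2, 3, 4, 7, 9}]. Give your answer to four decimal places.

P(X ∈ {2, 3, 4, 7, 9}) = 3/16 + 1/16 + 3/16 + 5/16 + 1/8 = 7/8.
E[X | X ∈ {2, 3, 4, 7, 9}] = [2·3/16 + 3·1/16 + 4·3/16 + 7·5/16 + 9·1/8] / (7/8)
 = 37/8 / (7/8)
 = 37/7

5.2857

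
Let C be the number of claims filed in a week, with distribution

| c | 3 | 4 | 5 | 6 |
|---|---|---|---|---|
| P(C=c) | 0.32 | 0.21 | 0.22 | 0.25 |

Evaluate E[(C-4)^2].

1.54

E[(C-4)^2] = Σ (c-4)^2·P(C=c)
 = 1·0.32 + 0·0.21 + 1·0.22 + 4·0.25
 = 0.32 + 0 + 0.22 + 1
 = 1.54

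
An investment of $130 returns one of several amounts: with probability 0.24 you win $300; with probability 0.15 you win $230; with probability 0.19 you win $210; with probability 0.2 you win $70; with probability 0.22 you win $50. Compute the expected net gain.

E[payout] = 300·0.24 + 230·0.15 + 210·0.19 + 70·0.2 + 50·0.22
 = 72 + 34.5 + 39.9 + 14 + 11
 = 171.4
Net = 171.4 - 130 = 41.4

41.4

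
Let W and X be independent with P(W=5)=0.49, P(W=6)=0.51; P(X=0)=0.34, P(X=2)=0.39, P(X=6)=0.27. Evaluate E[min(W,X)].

E[min(W,X)] = Σ_w Σ_x min(w,x) · P(W=w)P(X=x)
 = 0·0.1666 + 2·0.1911 + 5·0.1323 + 0·0.1734 + 2·0.1989 + 6·0.1377
 = 0 + 0.3822 + 0.6615 + 0 + 0.3978 + 0.8262
 = 2.2677

2.2677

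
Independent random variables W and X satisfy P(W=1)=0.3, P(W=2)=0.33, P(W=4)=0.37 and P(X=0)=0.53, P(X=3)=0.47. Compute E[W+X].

E[W+X] = Σ_w Σ_x (w+x) · P(W=w)P(X=x)
 = 1·0.159 + 4·0.141 + 2·0.1749 + 5·0.1551 + 4·0.1961 + 7·0.1739
 = 0.159 + 0.564 + 0.3498 + 0.7755 + 0.7844 + 1.2173
 = 3.85

3.85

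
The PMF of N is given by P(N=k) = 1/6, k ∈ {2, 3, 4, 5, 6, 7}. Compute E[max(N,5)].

5.5

E[max(N,5)] = Σ max(n,5)·P(N=n)
 = 5·1/6 + 5·1/6 + 5·1/6 + 5·1/6 + 6·1/6 + 7·1/6
 = 5/6 + 5/6 + 5/6 + 5/6 + 1 + 7/6
 = 11/2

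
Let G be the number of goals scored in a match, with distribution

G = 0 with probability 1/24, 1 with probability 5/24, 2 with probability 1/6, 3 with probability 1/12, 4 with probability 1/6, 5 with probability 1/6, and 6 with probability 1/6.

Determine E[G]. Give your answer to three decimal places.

E[G] = Σ g·P(G=g)
 = 0·1/24 + 1·5/24 + 2·1/6 + 3·1/12 + 4·1/6 + 5·1/6 + 6·1/6
 = 0 + 5/24 + 1/3 + 1/4 + 2/3 + 5/6 + 1
 = 79/24

3.292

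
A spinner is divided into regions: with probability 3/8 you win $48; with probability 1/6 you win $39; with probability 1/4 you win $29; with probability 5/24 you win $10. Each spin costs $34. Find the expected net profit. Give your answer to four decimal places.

E[payout] = 48·3/8 + 39·1/6 + 29·1/4 + 10·5/24
 = 18 + 13/2 + 29/4 + 25/12
 = 203/6
Net = 203/6 - 34 = -1/6

-0.1667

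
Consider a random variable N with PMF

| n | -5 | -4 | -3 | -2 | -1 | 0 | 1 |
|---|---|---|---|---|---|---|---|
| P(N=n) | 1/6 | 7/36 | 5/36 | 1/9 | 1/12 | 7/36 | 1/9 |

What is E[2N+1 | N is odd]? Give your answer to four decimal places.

-3.8889

P(N is odd) = 1/6 + 5/36 + 1/12 + 1/9 = 1/2.
E[2N+1 | N is odd] = [(-9)·1/6 + (-5)·5/36 + (-1)·1/12 + 3·1/9] / (1/2)
 = -35/18 / (1/2)
 = -35/9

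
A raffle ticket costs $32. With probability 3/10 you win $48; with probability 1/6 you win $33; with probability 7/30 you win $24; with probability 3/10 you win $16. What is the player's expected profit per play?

E[payout] = 48·3/10 + 33·1/6 + 24·7/30 + 16·3/10
 = 72/5 + 11/2 + 28/5 + 24/5
 = 303/10
Net = 303/10 - 32 = -17/10

-1.7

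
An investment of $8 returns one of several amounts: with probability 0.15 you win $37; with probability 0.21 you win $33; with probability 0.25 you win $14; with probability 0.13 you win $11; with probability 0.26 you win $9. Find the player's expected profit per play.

E[payout] = 37·0.15 + 33·0.21 + 14·0.25 + 11·0.13 + 9·0.26
 = 5.55 + 6.93 + 3.5 + 1.43 + 2.34
 = 19.75
Net = 19.75 - 8 = 11.75

11.75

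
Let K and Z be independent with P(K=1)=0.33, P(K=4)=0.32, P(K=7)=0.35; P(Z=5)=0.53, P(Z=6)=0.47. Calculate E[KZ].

E[KZ] = Σ_k Σ_z kz · P(K=k)P(Z=z)
 = 5·0.1749 + 6·0.1551 + 20·0.1696 + 24·0.1504 + 35·0.1855 + 42·0.1645
 = 0.8745 + 0.9306 + 3.392 + 3.6096 + 6.4925 + 6.909
 = 22.2082

22.2082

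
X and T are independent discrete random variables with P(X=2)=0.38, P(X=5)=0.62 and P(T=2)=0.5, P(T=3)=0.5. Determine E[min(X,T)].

E[min(X,T)] = Σ_x Σ_t min(x,t) · P(X=x)P(T=t)
 = 2·0.19 + 2·0.19 + 2·0.31 + 3·0.31
 = 0.38 + 0.38 + 0.62 + 0.93
 = 2.31

2.31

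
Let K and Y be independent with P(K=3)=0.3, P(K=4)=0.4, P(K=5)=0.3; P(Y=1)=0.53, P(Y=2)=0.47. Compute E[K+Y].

5.47

E[K+Y] = Σ_k Σ_y (k+y) · P(K=k)P(Y=y)
 = 4·0.159 + 5·0.141 + 5·0.212 + 6·0.188 + 6·0.159 + 7·0.141
 = 0.636 + 0.705 + 1.06 + 1.128 + 0.954 + 0.987
 = 5.47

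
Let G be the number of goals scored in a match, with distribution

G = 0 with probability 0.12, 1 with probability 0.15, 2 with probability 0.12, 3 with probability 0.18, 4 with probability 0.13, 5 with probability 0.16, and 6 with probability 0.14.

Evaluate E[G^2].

13.37

E[G^2] = Σ g^2·P(G=g)
 = 0·0.12 + 1·0.15 + 4·0.12 + 9·0.18 + 16·0.13 + 25·0.16 + 36·0.14
 = 0 + 0.15 + 0.48 + 1.62 + 2.08 + 4 + 5.04
 = 13.37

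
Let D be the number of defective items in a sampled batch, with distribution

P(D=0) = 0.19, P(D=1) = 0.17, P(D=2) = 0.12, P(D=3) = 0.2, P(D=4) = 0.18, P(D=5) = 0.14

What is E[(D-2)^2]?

3.11

E[(D-2)^2] = Σ (d-2)^2·P(D=d)
 = 4·0.19 + 1·0.17 + 0·0.12 + 1·0.2 + 4·0.18 + 9·0.14
 = 0.76 + 0.17 + 0 + 0.2 + 0.72 + 1.26
 = 3.11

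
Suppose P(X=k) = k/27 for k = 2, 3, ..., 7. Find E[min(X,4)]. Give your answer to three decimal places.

E[min(X,4)] = Σ min(x,4)·P(X=x)
 = 2·2/27 + 3·1/9 + 4·4/27 + 4·5/27 + 4·2/9 + 4·7/27
 = 4/27 + 1/3 + 16/27 + 20/27 + 8/9 + 28/27
 = 101/27

3.741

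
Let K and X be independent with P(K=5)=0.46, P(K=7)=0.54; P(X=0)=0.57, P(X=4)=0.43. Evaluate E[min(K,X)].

E[min(K,X)] = Σ_k Σ_x min(k,x) · P(K=k)P(X=x)
 = 0·0.2622 + 4·0.1978 + 0·0.3078 + 4·0.2322
 = 0 + 0.7912 + 0 + 0.9288
 = 1.72

1.72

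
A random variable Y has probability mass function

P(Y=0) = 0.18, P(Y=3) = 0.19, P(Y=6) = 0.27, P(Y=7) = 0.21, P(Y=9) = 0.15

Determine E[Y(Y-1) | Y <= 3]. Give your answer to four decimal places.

3.0811

P(Y <= 3) = 0.18 + 0.19 = 0.37.
E[Y(Y-1) | Y <= 3] = [0·0.18 + 6·0.19] / 0.37
 = 1.14 / 0.37
 = 114/37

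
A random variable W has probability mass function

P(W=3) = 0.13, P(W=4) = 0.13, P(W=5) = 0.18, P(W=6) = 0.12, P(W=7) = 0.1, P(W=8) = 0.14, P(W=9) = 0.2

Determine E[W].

6.15

E[W] = Σ w·P(W=w)
 = 3·0.13 + 4·0.13 + 5·0.18 + 6·0.12 + 7·0.1 + 8·0.14 + 9·0.2
 = 0.39 + 0.52 + 0.9 + 0.72 + 0.7 + 1.12 + 1.8
 = 6.15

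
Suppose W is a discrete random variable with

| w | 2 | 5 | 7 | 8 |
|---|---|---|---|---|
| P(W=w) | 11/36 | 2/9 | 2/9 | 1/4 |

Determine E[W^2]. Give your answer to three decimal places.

33.667

E[W^2] = Σ w^2·P(W=w)
 = 4·11/36 + 25·2/9 + 49·2/9 + 64·1/4
 = 11/9 + 50/9 + 98/9 + 16
 = 101/3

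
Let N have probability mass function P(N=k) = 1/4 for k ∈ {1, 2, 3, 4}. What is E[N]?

E[N] = Σ n·P(N=n)
 = 1·1/4 + 2·1/4 + 3·1/4 + 4·1/4
 = 1/4 + 1/2 + 3/4 + 1
 = 5/2

2.5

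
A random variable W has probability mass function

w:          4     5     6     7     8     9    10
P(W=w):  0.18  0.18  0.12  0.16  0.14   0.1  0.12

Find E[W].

6.68

E[W] = Σ w·P(W=w)
 = 4·0.18 + 5·0.18 + 6·0.12 + 7·0.16 + 8·0.14 + 9·0.1 + 10·0.12
 = 0.72 + 0.9 + 0.72 + 1.12 + 1.12 + 0.9 + 1.2
 = 6.68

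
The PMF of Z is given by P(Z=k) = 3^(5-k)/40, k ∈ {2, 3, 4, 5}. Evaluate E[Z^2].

E[Z^2] = Σ z^2·P(Z=z)
 = 4·27/40 + 9·9/40 + 16·3/40 + 25·1/40
 = 27/10 + 81/40 + 6/5 + 5/8
 = 131/20

6.55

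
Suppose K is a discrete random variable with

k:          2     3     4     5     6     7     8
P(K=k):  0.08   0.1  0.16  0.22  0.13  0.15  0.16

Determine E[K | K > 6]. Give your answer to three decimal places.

P(K > 6) = 0.15 + 0.16 = 0.31.
E[K | K > 6] = [7·0.15 + 8·0.16] / 0.31
 = 2.33 / 0.31
 = 233/31

7.516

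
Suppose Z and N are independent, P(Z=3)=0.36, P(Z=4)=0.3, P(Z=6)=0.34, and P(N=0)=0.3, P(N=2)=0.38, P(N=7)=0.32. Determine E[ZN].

E[ZN] = Σ_z Σ_n zn · P(Z=z)P(N=n)
 = 0·0.108 + 6·0.1368 + 21·0.1152 + 0·0.09 + 8·0.114 + 28·0.096 + 0·0.102 + 12·0.1292 + 42·0.1088
 = 0 + 0.8208 + 2.4192 + 0 + 0.912 + 2.688 + 0 + 1.5504 + 4.5696
 = 12.96

12.96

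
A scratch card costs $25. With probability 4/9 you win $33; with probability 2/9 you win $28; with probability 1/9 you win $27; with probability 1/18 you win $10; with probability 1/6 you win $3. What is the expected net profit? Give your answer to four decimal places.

E[payout] = 33·4/9 + 28·2/9 + 27·1/9 + 10·1/18 + 3·1/6
 = 44/3 + 56/9 + 3 + 5/9 + 1/2
 = 449/18
Net = 449/18 - 25 = -1/18

-0.0556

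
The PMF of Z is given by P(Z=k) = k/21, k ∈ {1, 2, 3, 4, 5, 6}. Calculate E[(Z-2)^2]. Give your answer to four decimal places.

E[(Z-2)^2] = Σ (z-2)^2·P(Z=z)
 = 1·1/21 + 0·2/21 + 1·1/7 + 4·4/21 + 9·5/21 + 16·2/7
 = 1/21 + 0 + 1/7 + 16/21 + 15/7 + 32/7
 = 23/3

7.6667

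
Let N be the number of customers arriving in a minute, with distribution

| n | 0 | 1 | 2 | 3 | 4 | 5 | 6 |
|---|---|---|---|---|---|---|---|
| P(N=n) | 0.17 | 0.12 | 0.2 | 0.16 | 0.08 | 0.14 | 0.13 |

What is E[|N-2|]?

1.72

E[|N-2|] = Σ |n-2|·P(N=n)
 = 2·0.17 + 1·0.12 + 0·0.2 + 1·0.16 + 2·0.08 + 3·0.14 + 4·0.13
 = 0.34 + 0.12 + 0 + 0.16 + 0.16 + 0.42 + 0.52
 = 1.72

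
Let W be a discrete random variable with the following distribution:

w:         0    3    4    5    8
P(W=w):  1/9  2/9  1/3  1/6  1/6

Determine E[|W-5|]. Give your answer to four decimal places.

1.8333

E[|W-5|] = Σ |w-5|·P(W=w)
 = 5·1/9 + 2·2/9 + 1·1/3 + 0·1/6 + 3·1/6
 = 5/9 + 4/9 + 1/3 + 0 + 1/2
 = 11/6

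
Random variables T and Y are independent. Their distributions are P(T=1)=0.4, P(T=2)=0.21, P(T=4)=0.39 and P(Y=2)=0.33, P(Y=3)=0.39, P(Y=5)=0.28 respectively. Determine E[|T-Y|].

E[|T-Y|] = Σ_t Σ_y |t-y| · P(T=t)P(Y=y)
 = 1·0.132 + 2·0.156 + 4·0.112 + 0·0.0693 + 1·0.0819 + 3·0.0588 + 2·0.1287 + 1·0.1521 + 1·0.1092
 = 0.132 + 0.312 + 0.448 + 0 + 0.0819 + 0.1764 + 0.2574 + 0.1521 + 0.1092
 = 1.669

1.669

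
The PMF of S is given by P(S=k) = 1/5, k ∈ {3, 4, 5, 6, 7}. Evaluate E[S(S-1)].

E[S(S-1)] = Σ s(s-1)·P(S=s)
 = 6·1/5 + 12·1/5 + 20·1/5 + 30·1/5 + 42·1/5
 = 6/5 + 12/5 + 4 + 6 + 42/5
 = 22

22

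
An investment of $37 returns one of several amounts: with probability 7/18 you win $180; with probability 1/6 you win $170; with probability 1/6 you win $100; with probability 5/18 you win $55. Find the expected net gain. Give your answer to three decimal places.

E[payout] = 180·7/18 + 170·1/6 + 100·1/6 + 55·5/18
 = 70 + 85/3 + 50/3 + 275/18
 = 2345/18
Net = 2345/18 - 37 = 1679/18

93.278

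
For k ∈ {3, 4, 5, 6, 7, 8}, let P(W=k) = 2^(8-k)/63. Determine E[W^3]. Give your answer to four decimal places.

78.5714

E[W^3] = Σ w^3·P(W=w)
 = 27·32/63 + 64·16/63 + 125·8/63 + 216·4/63 + 343·2/63 + 512·1/63
 = 96/7 + 1024/63 + 1000/63 + 96/7 + 98/9 + 512/63
 = 550/7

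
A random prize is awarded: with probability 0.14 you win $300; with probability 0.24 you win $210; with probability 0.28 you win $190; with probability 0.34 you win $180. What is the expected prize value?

E[payout] = 300·0.14 + 210·0.24 + 190·0.28 + 180·0.34
 = 42 + 50.4 + 53.2 + 61.2
 = 206.8

206.8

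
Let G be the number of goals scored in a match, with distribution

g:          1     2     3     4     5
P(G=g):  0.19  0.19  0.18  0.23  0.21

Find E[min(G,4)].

E[min(G,4)] = Σ min(g,4)·P(G=g)
 = 1·0.19 + 2·0.19 + 3·0.18 + 4·0.23 + 4·0.21
 = 0.19 + 0.38 + 0.54 + 0.92 + 0.84
 = 2.87

2.87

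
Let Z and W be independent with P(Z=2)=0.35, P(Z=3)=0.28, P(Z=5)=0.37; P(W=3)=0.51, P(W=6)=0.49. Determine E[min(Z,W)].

3.0126

E[min(Z,W)] = Σ_z Σ_w min(z,w) · P(Z=z)P(W=w)
 = 2·0.1785 + 2·0.1715 + 3·0.1428 + 3·0.1372 + 3·0.1887 + 5·0.1813
 = 0.357 + 0.343 + 0.4284 + 0.4116 + 0.5661 + 0.9065
 = 3.0126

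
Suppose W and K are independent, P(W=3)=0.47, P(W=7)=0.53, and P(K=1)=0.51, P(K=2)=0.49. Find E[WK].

7.6288

E[WK] = Σ_w Σ_k wk · P(W=w)P(K=k)
 = 3·0.2397 + 6·0.2303 + 7·0.2703 + 14·0.2597
 = 0.7191 + 1.3818 + 1.8921 + 3.6358
 = 7.6288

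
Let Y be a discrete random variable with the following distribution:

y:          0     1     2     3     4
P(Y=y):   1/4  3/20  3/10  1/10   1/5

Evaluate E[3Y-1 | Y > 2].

P(Y > 2) = 1/10 + 1/5 = 3/10.
E[3Y-1 | Y > 2] = [8·1/10 + 11·1/5] / (3/10)
 = 3 / (3/10)
 = 10

10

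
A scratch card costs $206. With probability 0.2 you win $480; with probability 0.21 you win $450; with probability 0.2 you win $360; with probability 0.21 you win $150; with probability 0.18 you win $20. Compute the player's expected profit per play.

91.6

E[payout] = 480·0.2 + 450·0.21 + 360·0.2 + 150·0.21 + 20·0.18
 = 96 + 94.5 + 72 + 31.5 + 3.6
 = 297.6
Net = 297.6 - 206 = 91.6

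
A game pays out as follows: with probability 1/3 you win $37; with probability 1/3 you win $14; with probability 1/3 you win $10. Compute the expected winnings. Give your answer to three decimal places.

E[payout] = 37·1/3 + 14·1/3 + 10·1/3
 = 37/3 + 14/3 + 10/3
 = 61/3

20.333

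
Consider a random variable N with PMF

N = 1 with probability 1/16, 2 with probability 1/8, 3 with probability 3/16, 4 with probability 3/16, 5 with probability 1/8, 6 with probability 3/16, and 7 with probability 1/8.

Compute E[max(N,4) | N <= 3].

P(N <= 3) = 1/16 + 1/8 + 3/16 = 3/8.
E[max(N,4) | N <= 3] = [4·1/16 + 4·1/8 + 4·3/16] / (3/8)
 = 3/2 / (3/8)
 = 4

4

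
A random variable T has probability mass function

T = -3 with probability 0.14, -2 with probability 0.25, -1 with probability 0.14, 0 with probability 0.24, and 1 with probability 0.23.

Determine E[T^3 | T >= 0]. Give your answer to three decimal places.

0.489

P(T >= 0) = 0.24 + 0.23 = 0.47.
E[T^3 | T >= 0] = [0·0.24 + 1·0.23] / 0.47
 = 0.23 / 0.47
 = 23/47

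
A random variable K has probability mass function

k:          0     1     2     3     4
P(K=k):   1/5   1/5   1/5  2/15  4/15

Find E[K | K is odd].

1.8

P(K is odd) = 1/5 + 2/15 = 1/3.
E[K | K is odd] = [1·1/5 + 3·2/15] / (1/3)
 = 3/5 / (1/3)
 = 9/5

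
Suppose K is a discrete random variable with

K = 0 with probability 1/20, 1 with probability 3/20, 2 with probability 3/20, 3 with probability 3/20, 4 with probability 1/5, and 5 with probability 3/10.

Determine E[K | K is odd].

3.5

P(K is odd) = 3/20 + 3/20 + 3/10 = 3/5.
E[K | K is odd] = [1·3/20 + 3·3/20 + 5·3/10] / (3/5)
 = 21/10 / (3/5)
 = 7/2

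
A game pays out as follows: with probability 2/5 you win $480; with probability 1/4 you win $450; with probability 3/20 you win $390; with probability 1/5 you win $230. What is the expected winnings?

409

E[payout] = 480·2/5 + 450·1/4 + 390·3/20 + 230·1/5
 = 192 + 225/2 + 117/2 + 46
 = 409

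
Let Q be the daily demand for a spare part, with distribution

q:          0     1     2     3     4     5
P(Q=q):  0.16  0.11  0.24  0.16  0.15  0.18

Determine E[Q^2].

9.41

E[Q^2] = Σ q^2·P(Q=q)
 = 0·0.16 + 1·0.11 + 4·0.24 + 9·0.16 + 16·0.15 + 25·0.18
 = 0 + 0.11 + 0.96 + 1.44 + 2.4 + 4.5
 = 9.41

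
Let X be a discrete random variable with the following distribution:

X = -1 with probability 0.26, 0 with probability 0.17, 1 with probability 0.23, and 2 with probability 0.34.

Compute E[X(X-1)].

1.2

E[X(X-1)] = Σ x(x-1)·P(X=x)
 = 2·0.26 + 0·0.17 + 0·0.23 + 2·0.34
 = 0.52 + 0 + 0 + 0.68
 = 1.2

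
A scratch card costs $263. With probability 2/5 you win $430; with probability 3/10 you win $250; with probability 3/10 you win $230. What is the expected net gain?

53

E[payout] = 430·2/5 + 250·3/10 + 230·3/10
 = 172 + 75 + 69
 = 316
Net = 316 - 263 = 53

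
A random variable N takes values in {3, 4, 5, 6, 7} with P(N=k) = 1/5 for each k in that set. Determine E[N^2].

E[N^2] = Σ n^2·P(N=n)
 = 9·1/5 + 16·1/5 + 25·1/5 + 36·1/5 + 49·1/5
 = 9/5 + 16/5 + 5 + 36/5 + 49/5
 = 27

27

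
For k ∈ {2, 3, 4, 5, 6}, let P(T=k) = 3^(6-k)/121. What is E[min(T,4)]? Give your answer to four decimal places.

E[min(T,4)] = Σ min(t,4)·P(T=t)
 = 2·81/121 + 3·27/121 + 4·9/121 + 4·3/121 + 4·1/121
 = 162/121 + 81/121 + 36/121 + 12/121 + 4/121
 = 295/121

2.4380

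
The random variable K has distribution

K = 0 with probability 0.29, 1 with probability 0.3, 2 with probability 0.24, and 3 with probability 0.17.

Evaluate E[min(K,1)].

0.71

E[min(K,1)] = Σ min(k,1)·P(K=k)
 = 0·0.29 + 1·0.3 + 1·0.24 + 1·0.17
 = 0 + 0.3 + 0.24 + 0.17
 = 0.71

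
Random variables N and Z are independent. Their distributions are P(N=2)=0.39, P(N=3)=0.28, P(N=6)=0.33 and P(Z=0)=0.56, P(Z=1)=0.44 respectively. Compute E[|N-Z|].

E[|N-Z|] = Σ_n Σ_z |n-z| · P(N=n)P(Z=z)
 = 2·0.2184 + 1·0.1716 + 3·0.1568 + 2·0.1232 + 6·0.1848 + 5·0.1452
 = 0.4368 + 0.1716 + 0.4704 + 0.2464 + 1.1088 + 0.726
 = 3.16

3.16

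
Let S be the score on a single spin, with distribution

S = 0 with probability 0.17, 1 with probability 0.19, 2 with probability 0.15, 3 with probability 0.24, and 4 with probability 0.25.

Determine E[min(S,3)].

E[min(S,3)] = Σ min(s,3)·P(S=s)
 = 0·0.17 + 1·0.19 + 2·0.15 + 3·0.24 + 3·0.25
 = 0 + 0.19 + 0.3 + 0.72 + 0.75
 = 1.96

1.96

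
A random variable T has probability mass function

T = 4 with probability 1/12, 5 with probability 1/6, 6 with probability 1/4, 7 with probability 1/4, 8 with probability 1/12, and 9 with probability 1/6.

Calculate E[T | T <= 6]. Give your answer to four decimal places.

P(T <= 6) = 1/12 + 1/6 + 1/4 = 1/2.
E[T | T <= 6] = [4·1/12 + 5·1/6 + 6·1/4] / (1/2)
 = 8/3 / (1/2)
 = 16/3

5.3333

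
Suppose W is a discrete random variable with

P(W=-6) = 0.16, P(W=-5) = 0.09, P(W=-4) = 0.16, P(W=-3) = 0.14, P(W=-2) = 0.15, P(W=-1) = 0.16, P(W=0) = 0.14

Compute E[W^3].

E[W^3] = Σ w^3·P(W=w)
 = (-216)·0.16 + (-125)·0.09 + (-64)·0.16 + (-27)·0.14 + (-8)·0.15 + (-1)·0.16 + 0·0.14
 = (-34.56) + (-11.25) + (-10.24) + (-3.78) + (-1.2) + (-0.16) + 0
 = -61.19

-61.19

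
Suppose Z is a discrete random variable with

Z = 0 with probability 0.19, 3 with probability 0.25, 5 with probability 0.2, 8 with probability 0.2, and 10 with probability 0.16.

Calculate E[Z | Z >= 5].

7.5

P(Z >= 5) = 0.2 + 0.2 + 0.16 = 0.56.
E[Z | Z >= 5] = [5·0.2 + 8·0.2 + 10·0.16] / 0.56
 = 4.2 / 0.56
 = 15/2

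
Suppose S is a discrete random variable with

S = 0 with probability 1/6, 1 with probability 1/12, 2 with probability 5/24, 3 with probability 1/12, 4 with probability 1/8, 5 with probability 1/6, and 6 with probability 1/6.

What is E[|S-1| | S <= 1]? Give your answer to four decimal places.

0.6667

P(S <= 1) = 1/6 + 1/12 = 1/4.
E[|S-1| | S <= 1] = [1·1/6 + 0·1/12] / (1/4)
 = 1/6 / (1/4)
 = 2/3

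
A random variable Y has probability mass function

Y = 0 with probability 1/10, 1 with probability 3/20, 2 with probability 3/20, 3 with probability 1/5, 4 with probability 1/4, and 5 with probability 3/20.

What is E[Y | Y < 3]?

P(Y < 3) = 1/10 + 3/20 + 3/20 = 2/5.
E[Y | Y < 3] = [0·1/10 + 1·3/20 + 2·3/20] / (2/5)
 = 9/20 / (2/5)
 = 9/8

1.125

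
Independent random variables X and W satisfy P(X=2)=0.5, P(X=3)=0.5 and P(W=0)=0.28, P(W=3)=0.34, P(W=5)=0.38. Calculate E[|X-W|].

1.82

E[|X-W|] = Σ_x Σ_w |x-w| · P(X=x)P(W=w)
 = 2·0.14 + 1·0.17 + 3·0.19 + 3·0.14 + 0·0.17 + 2·0.19
 = 0.28 + 0.17 + 0.57 + 0.42 + 0 + 0.38
 = 1.82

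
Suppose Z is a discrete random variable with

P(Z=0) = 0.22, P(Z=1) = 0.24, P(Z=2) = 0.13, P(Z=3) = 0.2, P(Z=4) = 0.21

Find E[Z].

1.94

E[Z] = Σ z·P(Z=z)
 = 0·0.22 + 1·0.24 + 2·0.13 + 3·0.2 + 4·0.21
 = 0 + 0.24 + 0.26 + 0.6 + 0.84
 = 1.94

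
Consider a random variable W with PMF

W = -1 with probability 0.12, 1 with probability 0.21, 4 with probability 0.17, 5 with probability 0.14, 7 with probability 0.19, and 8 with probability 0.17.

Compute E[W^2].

E[W^2] = Σ w^2·P(W=w)
 = 1·0.12 + 1·0.21 + 16·0.17 + 25·0.14 + 49·0.19 + 64·0.17
 = 0.12 + 0.21 + 2.72 + 3.5 + 9.31 + 10.88
 = 26.74

26.74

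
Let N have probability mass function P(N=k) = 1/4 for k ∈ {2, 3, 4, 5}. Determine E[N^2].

13.5

E[N^2] = Σ n^2·P(N=n)
 = 4·1/4 + 9·1/4 + 16·1/4 + 25·1/4
 = 1 + 9/4 + 4 + 25/4
 = 27/2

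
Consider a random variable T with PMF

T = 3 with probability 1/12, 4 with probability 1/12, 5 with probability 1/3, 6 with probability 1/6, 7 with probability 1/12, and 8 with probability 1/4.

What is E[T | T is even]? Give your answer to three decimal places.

6.667

P(T is even) = 1/12 + 1/6 + 1/4 = 1/2.
E[T | T is even] = [4·1/12 + 6·1/6 + 8·1/4] / (1/2)
 = 10/3 / (1/2)
 = 20/3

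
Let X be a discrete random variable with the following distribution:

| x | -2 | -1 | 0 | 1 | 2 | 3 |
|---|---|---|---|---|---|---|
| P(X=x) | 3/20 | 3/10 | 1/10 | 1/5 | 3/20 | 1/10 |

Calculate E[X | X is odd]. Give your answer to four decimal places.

P(X is odd) = 3/10 + 1/5 + 1/10 = 3/5.
E[X | X is odd] = [(-1)·3/10 + 1·1/5 + 3·1/10] / (3/5)
 = 1/5 / (3/5)
 = 1/3

0.3333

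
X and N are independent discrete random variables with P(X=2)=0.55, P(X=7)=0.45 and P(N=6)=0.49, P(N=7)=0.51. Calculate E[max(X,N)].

6.7305

E[max(X,N)] = Σ_x Σ_n max(x,n) · P(X=x)P(N=n)
 = 6·0.2695 + 7·0.2805 + 7·0.2205 + 7·0.2295
 = 1.617 + 1.9635 + 1.5435 + 1.6065
 = 6.7305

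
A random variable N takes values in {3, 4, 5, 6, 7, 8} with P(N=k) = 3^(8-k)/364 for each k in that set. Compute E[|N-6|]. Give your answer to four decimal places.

2.5357

E[|N-6|] = Σ |n-6|·P(N=n)
 = 3·243/364 + 2·81/364 + 1·27/364 + 0·9/364 + 1·3/364 + 2·1/364
 = 729/364 + 81/182 + 27/364 + 0 + 3/364 + 1/182
 = 71/28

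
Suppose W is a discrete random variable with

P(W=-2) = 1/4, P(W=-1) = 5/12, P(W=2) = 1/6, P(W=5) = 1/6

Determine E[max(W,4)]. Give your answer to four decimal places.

4.1667

E[max(W,4)] = Σ max(w,4)·P(W=w)
 = 4·1/4 + 4·5/12 + 4·1/6 + 5·1/6
 = 1 + 5/3 + 2/3 + 5/6
 = 25/6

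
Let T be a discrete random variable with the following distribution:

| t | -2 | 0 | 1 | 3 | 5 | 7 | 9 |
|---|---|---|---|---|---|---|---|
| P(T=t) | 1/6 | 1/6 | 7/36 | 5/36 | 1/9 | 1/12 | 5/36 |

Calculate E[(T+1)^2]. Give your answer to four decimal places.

26.5556

E[(T+1)^2] = Σ (t+1)^2·P(T=t)
 = 1·1/6 + 1·1/6 + 4·7/36 + 16·5/36 + 36·1/9 + 64·1/12 + 100·5/36
 = 1/6 + 1/6 + 7/9 + 20/9 + 4 + 16/3 + 125/9
 = 239/9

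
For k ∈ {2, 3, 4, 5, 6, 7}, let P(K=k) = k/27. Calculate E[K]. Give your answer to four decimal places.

E[K] = Σ k·P(K=k)
 = 2·2/27 + 3·1/9 + 4·4/27 + 5·5/27 + 6·2/9 + 7·7/27
 = 4/27 + 1/3 + 16/27 + 25/27 + 4/3 + 49/27
 = 139/27

5.1481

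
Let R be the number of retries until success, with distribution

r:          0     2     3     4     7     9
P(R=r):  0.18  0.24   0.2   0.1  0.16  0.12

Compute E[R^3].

156.08

E[R^3] = Σ r^3·P(R=r)
 = 0·0.18 + 8·0.24 + 27·0.2 + 64·0.1 + 343·0.16 + 729·0.12
 = 0 + 1.92 + 5.4 + 6.4 + 54.88 + 87.48
 = 156.08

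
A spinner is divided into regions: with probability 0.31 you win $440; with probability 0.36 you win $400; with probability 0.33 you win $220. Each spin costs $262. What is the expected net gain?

91

E[payout] = 440·0.31 + 400·0.36 + 220·0.33
 = 136.4 + 144 + 72.6
 = 353
Net = 353 - 262 = 91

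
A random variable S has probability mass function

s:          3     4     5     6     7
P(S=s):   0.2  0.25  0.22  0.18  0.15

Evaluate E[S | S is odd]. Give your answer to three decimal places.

P(S is odd) = 0.2 + 0.22 + 0.15 = 0.57.
E[S | S is odd] = [3·0.2 + 5·0.22 + 7·0.15] / 0.57
 = 2.75 / 0.57
 = 275/57

4.825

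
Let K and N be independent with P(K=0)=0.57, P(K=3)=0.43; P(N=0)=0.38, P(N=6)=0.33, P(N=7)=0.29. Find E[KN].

E[KN] = Σ_k Σ_n kn · P(K=k)P(N=n)
 = 0·0.2166 + 0·0.1881 + 0·0.1653 + 0·0.1634 + 18·0.1419 + 21·0.1247
 = 0 + 0 + 0 + 0 + 2.5542 + 2.6187
 = 5.1729

5.1729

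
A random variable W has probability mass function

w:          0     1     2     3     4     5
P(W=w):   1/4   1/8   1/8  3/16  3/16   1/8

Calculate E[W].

2.3125

E[W] = Σ w·P(W=w)
 = 0·1/4 + 1·1/8 + 2·1/8 + 3·3/16 + 4·3/16 + 5·1/8
 = 0 + 1/8 + 1/4 + 9/16 + 3/4 + 5/8
 = 37/16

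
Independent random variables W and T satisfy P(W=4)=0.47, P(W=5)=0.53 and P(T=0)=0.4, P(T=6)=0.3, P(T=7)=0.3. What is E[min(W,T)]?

E[min(W,T)] = Σ_w Σ_t min(w,t) · P(W=w)P(T=t)
 = 0·0.188 + 4·0.141 + 4·0.141 + 0·0.212 + 5·0.159 + 5·0.159
 = 0 + 0.564 + 0.564 + 0 + 0.795 + 0.795
 = 2.718

2.718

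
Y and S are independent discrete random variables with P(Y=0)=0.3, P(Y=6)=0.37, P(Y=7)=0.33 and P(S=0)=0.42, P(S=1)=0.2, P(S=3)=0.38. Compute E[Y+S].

5.87

E[Y+S] = Σ_y Σ_s (y+s) · P(Y=y)P(S=s)
 = 0·0.126 + 1·0.06 + 3·0.114 + 6·0.1554 + 7·0.074 + 9·0.1406 + 7·0.1386 + 8·0.066 + 10·0.1254
 = 0 + 0.06 + 0.342 + 0.9324 + 0.518 + 1.2654 + 0.9702 + 0.528 + 1.254
 = 5.87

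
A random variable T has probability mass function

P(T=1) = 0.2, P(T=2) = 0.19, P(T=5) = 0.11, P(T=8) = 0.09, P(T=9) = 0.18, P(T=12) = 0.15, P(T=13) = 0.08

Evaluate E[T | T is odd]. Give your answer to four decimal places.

P(T is odd) = 0.2 + 0.11 + 0.18 + 0.08 = 0.57.
E[T | T is odd] = [1·0.2 + 5·0.11 + 9·0.18 + 13·0.08] / 0.57
 = 3.41 / 0.57
 = 341/57

5.9825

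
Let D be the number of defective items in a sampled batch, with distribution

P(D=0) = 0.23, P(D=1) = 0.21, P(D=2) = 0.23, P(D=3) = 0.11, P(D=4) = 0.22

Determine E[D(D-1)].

3.76

E[D(D-1)] = Σ d(d-1)·P(D=d)
 = 0·0.23 + 0·0.21 + 2·0.23 + 6·0.11 + 12·0.22
 = 0 + 0 + 0.46 + 0.66 + 2.64
 = 3.76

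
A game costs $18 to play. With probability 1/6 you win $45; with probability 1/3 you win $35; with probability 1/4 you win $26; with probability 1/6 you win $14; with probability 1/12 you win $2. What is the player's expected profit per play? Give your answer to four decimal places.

E[payout] = 45·1/6 + 35·1/3 + 26·1/4 + 14·1/6 + 2·1/12
 = 15/2 + 35/3 + 13/2 + 7/3 + 1/6
 = 169/6
Net = 169/6 - 18 = 61/6

10.1667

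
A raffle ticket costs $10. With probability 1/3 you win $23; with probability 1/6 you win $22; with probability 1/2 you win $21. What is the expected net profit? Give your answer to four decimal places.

E[payout] = 23·1/3 + 22·1/6 + 21·1/2
 = 23/3 + 11/3 + 21/2
 = 131/6
Net = 131/6 - 10 = 71/6

11.8333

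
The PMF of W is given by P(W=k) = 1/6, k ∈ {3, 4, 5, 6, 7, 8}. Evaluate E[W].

E[W] = Σ w·P(W=w)
 = 3·1/6 + 4·1/6 + 5·1/6 + 6·1/6 + 7·1/6 + 8·1/6
 = 1/2 + 2/3 + 5/6 + 1 + 7/6 + 4/3
 = 11/2

5.5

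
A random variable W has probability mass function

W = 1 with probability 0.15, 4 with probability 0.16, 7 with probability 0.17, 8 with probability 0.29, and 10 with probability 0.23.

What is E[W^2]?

52.6

E[W^2] = Σ w^2·P(W=w)
 = 1·0.15 + 16·0.16 + 49·0.17 + 64·0.29 + 100·0.23
 = 0.15 + 2.56 + 8.33 + 18.56 + 23
 = 52.6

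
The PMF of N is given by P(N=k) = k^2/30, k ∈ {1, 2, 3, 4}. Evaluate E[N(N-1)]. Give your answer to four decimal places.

E[N(N-1)] = Σ n(n-1)·P(N=n)
 = 0·1/30 + 2·2/15 + 6·3/10 + 12·8/15
 = 0 + 4/15 + 9/5 + 32/5
 = 127/15

8.4667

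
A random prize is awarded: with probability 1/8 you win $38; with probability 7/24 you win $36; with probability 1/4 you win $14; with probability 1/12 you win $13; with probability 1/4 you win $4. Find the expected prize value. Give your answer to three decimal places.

E[payout] = 38·1/8 + 36·7/24 + 14·1/4 + 13·1/12 + 4·1/4
 = 19/4 + 21/2 + 7/2 + 13/12 + 1
 = 125/6

20.833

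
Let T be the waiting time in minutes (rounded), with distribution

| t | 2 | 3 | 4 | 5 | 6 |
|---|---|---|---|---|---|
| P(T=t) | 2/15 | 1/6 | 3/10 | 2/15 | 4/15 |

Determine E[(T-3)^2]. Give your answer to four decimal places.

E[(T-3)^2] = Σ (t-3)^2·P(T=t)
 = 1·2/15 + 0·1/6 + 1·3/10 + 4·2/15 + 9·4/15
 = 2/15 + 0 + 3/10 + 8/15 + 12/5
 = 101/30

3.3667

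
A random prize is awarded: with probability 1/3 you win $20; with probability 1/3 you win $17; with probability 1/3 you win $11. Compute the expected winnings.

E[payout] = 20·1/3 + 17·1/3 + 11·1/3
 = 20/3 + 17/3 + 11/3
 = 16

16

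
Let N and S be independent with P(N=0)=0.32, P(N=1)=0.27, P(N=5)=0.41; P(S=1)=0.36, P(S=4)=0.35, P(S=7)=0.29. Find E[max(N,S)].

E[max(N,S)] = Σ_n Σ_s max(n,s) · P(N=n)P(S=s)
 = 1·0.1152 + 4·0.112 + 7·0.0928 + 1·0.0972 + 4·0.0945 + 7·0.0783 + 5·0.1476 + 5·0.1435 + 7·0.1189
 = 0.1152 + 0.448 + 0.6496 + 0.0972 + 0.378 + 0.5481 + 0.738 + 0.7175 + 0.8323
 = 4.5239

4.5239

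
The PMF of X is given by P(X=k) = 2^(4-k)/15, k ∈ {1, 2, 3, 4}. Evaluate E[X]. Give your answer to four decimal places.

E[X] = Σ x·P(X=x)
 = 1·8/15 + 2·4/15 + 3·2/15 + 4·1/15
 = 8/15 + 8/15 + 2/5 + 4/15
 = 26/15

1.7333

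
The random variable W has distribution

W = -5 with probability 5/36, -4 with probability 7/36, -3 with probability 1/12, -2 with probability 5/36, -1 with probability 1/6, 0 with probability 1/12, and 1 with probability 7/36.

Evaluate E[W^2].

E[W^2] = Σ w^2·P(W=w)
 = 25·5/36 + 16·7/36 + 9·1/12 + 4·5/36 + 1·1/6 + 0·1/12 + 1·7/36
 = 125/36 + 28/9 + 3/4 + 5/9 + 1/6 + 0 + 7/36
 = 33/4

8.25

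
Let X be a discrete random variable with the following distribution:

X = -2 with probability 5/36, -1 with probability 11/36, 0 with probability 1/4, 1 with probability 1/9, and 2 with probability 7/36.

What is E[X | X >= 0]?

0.9

P(X >= 0) = 1/4 + 1/9 + 7/36 = 5/9.
E[X | X >= 0] = [0·1/4 + 1·1/9 + 2·7/36] / (5/9)
 = 1/2 / (5/9)
 = 9/10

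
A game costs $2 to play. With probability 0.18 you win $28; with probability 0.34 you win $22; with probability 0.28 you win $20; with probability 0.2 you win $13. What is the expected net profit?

18.72

E[payout] = 28·0.18 + 22·0.34 + 20·0.28 + 13·0.2
 = 5.04 + 7.48 + 5.6 + 2.6
 = 20.72
Net = 20.72 - 2 = 18.72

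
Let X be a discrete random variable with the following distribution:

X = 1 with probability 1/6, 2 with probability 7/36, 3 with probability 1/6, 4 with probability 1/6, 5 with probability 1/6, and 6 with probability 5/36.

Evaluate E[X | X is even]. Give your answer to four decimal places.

P(X is even) = 7/36 + 1/6 + 5/36 = 1/2.
E[X | X is even] = [2·7/36 + 4·1/6 + 6·5/36] / (1/2)
 = 17/9 / (1/2)
 = 34/9

3.7778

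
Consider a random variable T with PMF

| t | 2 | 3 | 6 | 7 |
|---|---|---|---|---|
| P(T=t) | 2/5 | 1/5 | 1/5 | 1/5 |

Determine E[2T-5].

3

E[2T-5] = Σ (2t-5)·P(T=t)
 = (-1)·2/5 + 1·1/5 + 7·1/5 + 9·1/5
 = (-2/5) + 1/5 + 7/5 + 9/5
 = 3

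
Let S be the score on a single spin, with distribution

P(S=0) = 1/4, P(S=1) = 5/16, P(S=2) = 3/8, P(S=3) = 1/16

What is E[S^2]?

2.375

E[S^2] = Σ s^2·P(S=s)
 = 0·1/4 + 1·5/16 + 4·3/8 + 9·1/16
 = 0 + 5/16 + 3/2 + 9/16
 = 19/8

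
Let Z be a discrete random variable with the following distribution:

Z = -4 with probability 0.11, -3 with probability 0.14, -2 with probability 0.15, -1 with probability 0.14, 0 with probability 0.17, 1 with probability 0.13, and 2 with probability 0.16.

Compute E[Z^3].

-10.75

E[Z^3] = Σ z^3·P(Z=z)
 = (-64)·0.11 + (-27)·0.14 + (-8)·0.15 + (-1)·0.14 + 0·0.17 + 1·0.13 + 8·0.16
 = (-7.04) + (-3.78) + (-1.2) + (-0.14) + 0 + 0.13 + 1.28
 = -10.75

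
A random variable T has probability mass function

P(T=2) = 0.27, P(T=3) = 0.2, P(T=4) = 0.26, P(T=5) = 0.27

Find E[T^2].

E[T^2] = Σ t^2·P(T=t)
 = 4·0.27 + 9·0.2 + 16·0.26 + 25·0.27
 = 1.08 + 1.8 + 4.16 + 6.75
 = 13.79

13.79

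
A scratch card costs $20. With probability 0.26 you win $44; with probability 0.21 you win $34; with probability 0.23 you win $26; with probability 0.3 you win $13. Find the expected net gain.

E[payout] = 44·0.26 + 34·0.21 + 26·0.23 + 13·0.3
 = 11.44 + 7.14 + 5.98 + 3.9
 = 28.46
Net = 28.46 - 20 = 8.46

8.46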